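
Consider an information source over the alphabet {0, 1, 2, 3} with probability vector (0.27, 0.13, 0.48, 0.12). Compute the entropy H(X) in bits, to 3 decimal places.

H = −Σ pᵢ log₂ pᵢ.
−0.27·log₂(0.27) = 0.5100
−0.13·log₂(0.13) = 0.3826
−0.48·log₂(0.48) = 0.5083
−0.12·log₂(0.12) = 0.3671
Sum ≈ 1.7680 → 1.768 bits.

1.768 bits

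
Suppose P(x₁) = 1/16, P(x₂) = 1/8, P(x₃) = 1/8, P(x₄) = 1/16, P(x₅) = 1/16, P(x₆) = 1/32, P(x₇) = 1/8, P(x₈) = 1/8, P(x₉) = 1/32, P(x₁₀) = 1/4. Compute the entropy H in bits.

Each probability is a power of 1/2, so log₂(1/p) is an integer.
H = Σ p·log₂(1/p) = 1/16·4 + 1/8·3 + 1/8·3 + 1/16·4 + 1/16·4 + 1/32·5 + 1/8·3 + 1/8·3 + 1/32·5 + 1/4·2 = 3.0625 bits.

3.0625 bits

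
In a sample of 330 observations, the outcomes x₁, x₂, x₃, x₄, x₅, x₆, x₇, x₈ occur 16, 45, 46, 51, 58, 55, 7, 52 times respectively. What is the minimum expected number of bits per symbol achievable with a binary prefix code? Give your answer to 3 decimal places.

Probabilities are the counts divided by 330.
Repeatedly combine the two least-probable nodes; the expected code length is the sum of the merged weights.
merge 7/330 + 8/165 → 23/330
merge 23/330 + 3/22 → 34/165
merge 23/165 + 17/110 → 97/330
merge 26/165 + 1/6 → 107/330
merge 29/165 + 34/165 → 21/55
merge 97/330 + 107/330 → 34/55
merge 21/55 + 34/55 → 1
L = 23/330 + 34/165 + 97/330 + 107/330 + 21/55 + 34/55 + 1 = 191/66 ≈ 2.894 bits/symbol.

2.894 bits/symbol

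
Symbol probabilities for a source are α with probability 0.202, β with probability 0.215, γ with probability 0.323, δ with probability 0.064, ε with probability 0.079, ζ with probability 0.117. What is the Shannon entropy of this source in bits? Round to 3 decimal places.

2.375 bits

H = −Σ pᵢ log₂ pᵢ.
−0.202·log₂(0.202) = 0.4661
−0.215·log₂(0.215) = 0.4768
−0.323·log₂(0.323) = 0.5266
−0.064·log₂(0.064) = 0.2538
−0.079·log₂(0.079) = 0.2893
−0.117·log₂(0.117) = 0.3622
Sum ≈ 2.3748 → 2.375 bits.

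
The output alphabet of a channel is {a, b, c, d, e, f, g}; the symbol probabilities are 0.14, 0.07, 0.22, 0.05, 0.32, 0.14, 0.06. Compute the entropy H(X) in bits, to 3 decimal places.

H = −Σ pᵢ log₂ pᵢ.
−0.14·log₂(0.14) = 0.3971
−0.07·log₂(0.07) = 0.2686
−0.22·log₂(0.22) = 0.4806
−0.05·log₂(0.05) = 0.2161
−0.32·log₂(0.32) = 0.5260
−0.14·log₂(0.14) = 0.3971
−0.06·log₂(0.06) = 0.2435
Sum ≈ 2.5290 → 2.529 bits.

2.529 bits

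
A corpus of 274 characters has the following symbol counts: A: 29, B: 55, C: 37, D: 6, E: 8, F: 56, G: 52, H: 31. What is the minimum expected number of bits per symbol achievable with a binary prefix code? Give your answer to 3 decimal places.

Probabilities are the counts divided by 274.
Repeatedly combine the two least-probable nodes; the expected code length is the sum of the merged weights.
merge 3/137 + 4/137 → 7/137
merge 7/137 + 29/274 → 43/274
merge 31/274 + 37/274 → 34/137
merge 43/274 + 26/137 → 95/274
merge 55/274 + 28/137 → 111/274
merge 34/137 + 95/274 → 163/274
merge 111/274 + 163/274 → 1
L = 7/137 + 43/274 + 34/137 + 95/274 + 111/274 + 163/274 + 1 = 384/137 ≈ 2.803 bits/symbol.

2.803 bits/symbol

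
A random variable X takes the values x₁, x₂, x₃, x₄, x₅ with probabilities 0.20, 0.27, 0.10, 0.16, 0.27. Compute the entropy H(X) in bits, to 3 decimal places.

H = −Σ pᵢ log₂ pᵢ.
−0.20·log₂(0.20) = 0.4644
−0.27·log₂(0.27) = 0.5100
−0.10·log₂(0.10) = 0.3322
−0.16·log₂(0.16) = 0.4230
−0.27·log₂(0.27) = 0.5100
Sum ≈ 2.2396 → 2.240 bits.

2.240 bits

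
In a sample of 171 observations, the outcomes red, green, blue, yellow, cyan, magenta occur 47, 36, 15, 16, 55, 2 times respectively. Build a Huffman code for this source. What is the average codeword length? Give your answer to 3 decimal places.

Probabilities are the counts divided by 171.
Repeatedly combine the two least-probable nodes; the expected code length is the sum of the merged weights.
merge 2/171 + 5/57 → 17/171
merge 16/171 + 17/171 → 11/57
merge 11/57 + 4/19 → 23/57
merge 47/171 + 55/171 → 34/57
merge 23/57 + 34/57 → 1
L = 17/171 + 11/57 + 23/57 + 34/57 + 1 = 392/171 ≈ 2.292 bits/symbol.

2.292 bits/symbol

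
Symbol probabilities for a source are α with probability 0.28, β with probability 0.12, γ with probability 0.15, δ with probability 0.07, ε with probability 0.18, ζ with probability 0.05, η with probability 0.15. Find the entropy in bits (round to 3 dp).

H = −Σ pᵢ log₂ pᵢ.
−0.28·log₂(0.28) = 0.5142
−0.12·log₂(0.12) = 0.3671
−0.15·log₂(0.15) = 0.4105
−0.07·log₂(0.07) = 0.2686
−0.18·log₂(0.18) = 0.4453
−0.05·log₂(0.05) = 0.2161
−0.15·log₂(0.15) = 0.4105
Sum ≈ 2.6323 → 2.632 bits.

2.632 bits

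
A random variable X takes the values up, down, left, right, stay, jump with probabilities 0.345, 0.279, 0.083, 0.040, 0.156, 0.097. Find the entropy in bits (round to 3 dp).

H = −Σ pᵢ log₂ pᵢ.
−0.345·log₂(0.345) = 0.5297
−0.279·log₂(0.279) = 0.5138
−0.083·log₂(0.083) = 0.2980
−0.040·log₂(0.040) = 0.1858
−0.156·log₂(0.156) = 0.4181
−0.097·log₂(0.097) = 0.3265
Sum ≈ 2.2719 → 2.272 bits.

2.272 bits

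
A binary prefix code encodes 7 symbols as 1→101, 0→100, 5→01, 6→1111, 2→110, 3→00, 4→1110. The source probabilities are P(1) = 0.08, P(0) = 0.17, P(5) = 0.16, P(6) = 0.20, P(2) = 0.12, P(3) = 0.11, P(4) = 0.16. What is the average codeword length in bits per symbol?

L̄ = Σ pᵢ·ℓᵢ = 0.08·3 + 0.17·3 + 0.16·2 + 0.20·4 + 0.12·3 + 0.11·2 + 0.16·4 = 3.09 bits/symbol.

3.09 bits/symbol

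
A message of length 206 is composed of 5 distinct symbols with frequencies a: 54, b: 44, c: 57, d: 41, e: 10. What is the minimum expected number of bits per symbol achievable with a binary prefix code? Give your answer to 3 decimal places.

Probabilities are the counts divided by 206.
Repeatedly combine the two least-probable nodes; the expected code length is the sum of the merged weights.
merge 5/103 + 41/206 → 51/206
merge 22/103 + 51/206 → 95/206
merge 27/103 + 57/206 → 111/206
merge 95/206 + 111/206 → 1
L = 51/206 + 95/206 + 111/206 + 1 = 463/206 ≈ 2.248 bits/symbol.

2.248 bits/symbol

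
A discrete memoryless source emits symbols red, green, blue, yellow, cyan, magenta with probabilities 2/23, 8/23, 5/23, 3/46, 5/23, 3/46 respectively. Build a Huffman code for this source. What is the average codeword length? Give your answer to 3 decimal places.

Repeatedly combine the two least-probable nodes; the expected code length is the sum of the merged weights.
merge 3/46 + 3/46 → 3/23
merge 2/23 + 3/23 → 5/23
merge 5/23 + 5/23 → 10/23
merge 5/23 + 8/23 → 13/23
merge 10/23 + 13/23 → 1
L = 3/23 + 5/23 + 10/23 + 13/23 + 1 = 54/23 ≈ 2.348 bits/symbol.

2.348 bits/symbol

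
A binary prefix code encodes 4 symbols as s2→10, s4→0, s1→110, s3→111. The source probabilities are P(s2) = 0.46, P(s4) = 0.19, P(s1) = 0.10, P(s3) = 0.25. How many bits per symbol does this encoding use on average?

2.16 bits/symbol

L̄ = Σ pᵢ·ℓᵢ = 0.46·2 + 0.19·1 + 0.10·3 + 0.25·3 = 2.16 bits/symbol.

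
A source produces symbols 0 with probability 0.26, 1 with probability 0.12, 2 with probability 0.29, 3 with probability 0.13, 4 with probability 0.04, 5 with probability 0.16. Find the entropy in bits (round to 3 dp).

H = −Σ pᵢ log₂ pᵢ.
−0.26·log₂(0.26) = 0.5053
−0.12·log₂(0.12) = 0.3671
−0.29·log₂(0.29) = 0.5179
−0.13·log₂(0.13) = 0.3826
−0.04·log₂(0.04) = 0.1858
−0.16·log₂(0.16) = 0.4230
Sum ≈ 2.3817 → 2.382 bits.

2.382 bits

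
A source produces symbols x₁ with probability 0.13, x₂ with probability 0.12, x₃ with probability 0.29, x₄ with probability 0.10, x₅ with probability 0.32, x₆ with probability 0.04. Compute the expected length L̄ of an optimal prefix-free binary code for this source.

Repeatedly combine the two least-probable nodes; the expected code length is the sum of the merged weights.
merge 1/25 + 1/10 → 7/50
merge 3/25 + 13/100 → 1/4
merge 7/50 + 1/4 → 39/100
merge 29/100 + 8/25 → 61/100
merge 39/100 + 61/100 → 1
L = 7/50 + 1/4 + 39/100 + 61/100 + 1 = 239/100 = 2.39 bits/symbol.

2.39 bits/symbol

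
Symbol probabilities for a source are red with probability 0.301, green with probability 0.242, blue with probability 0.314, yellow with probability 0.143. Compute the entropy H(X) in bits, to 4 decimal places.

H = −Σ pᵢ log₂ pᵢ.
−0.301·log₂(0.301) = 0.5214
−0.242·log₂(0.242) = 0.4954
−0.314·log₂(0.314) = 0.5247
−0.143·log₂(0.143) = 0.4012
Sum ≈ 1.9427 → 1.9427 bits.

1.9427 bits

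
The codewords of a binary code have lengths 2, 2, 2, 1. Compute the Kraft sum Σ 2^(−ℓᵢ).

1.25

With common denominator 2^2 = 4: Σ 2^(−ℓᵢ) = 1/4 + 1/4 + 1/4 + 2/4 = 5/4 = 1.25.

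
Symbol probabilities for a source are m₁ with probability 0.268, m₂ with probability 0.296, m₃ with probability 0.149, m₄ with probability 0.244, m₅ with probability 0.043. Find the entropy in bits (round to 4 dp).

H = −Σ pᵢ log₂ pᵢ.
−0.268·log₂(0.268) = 0.5091
−0.296·log₂(0.296) = 0.5199
−0.149·log₂(0.149) = 0.4092
−0.244·log₂(0.244) = 0.4966
−0.043·log₂(0.043) = 0.1952
Sum ≈ 2.1300 → 2.1300 bits.

2.1300 bits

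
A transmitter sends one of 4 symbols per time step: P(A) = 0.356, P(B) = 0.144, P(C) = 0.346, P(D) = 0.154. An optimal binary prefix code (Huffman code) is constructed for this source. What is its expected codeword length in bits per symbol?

1.942 bits/symbol

Repeatedly combine the two least-probable nodes; the expected code length is the sum of the merged weights.
merge 18/125 + 77/500 → 149/500
merge 149/500 + 173/500 → 161/250
merge 89/250 + 161/250 → 1
L = 149/500 + 161/250 + 1 = 971/500 = 1.942 bits/symbol.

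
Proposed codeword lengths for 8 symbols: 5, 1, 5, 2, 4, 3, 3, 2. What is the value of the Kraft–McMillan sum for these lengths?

1.375

With common denominator 2^5 = 32: Σ 2^(−ℓᵢ) = 1/32 + 16/32 + 1/32 + 8/32 + 2/32 + 4/32 + 4/32 + 8/32 = 44/32 = 1.375.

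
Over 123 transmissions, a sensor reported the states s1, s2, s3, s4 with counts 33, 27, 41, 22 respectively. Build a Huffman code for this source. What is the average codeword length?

Probabilities are the counts divided by 123.
Repeatedly combine the two least-probable nodes; the expected code length is the sum of the merged weights.
merge 22/123 + 9/41 → 49/123
merge 11/41 + 1/3 → 74/123
merge 49/123 + 74/123 → 1
L = 49/123 + 74/123 + 1 = 2 bits/symbol.

2 bits/symbol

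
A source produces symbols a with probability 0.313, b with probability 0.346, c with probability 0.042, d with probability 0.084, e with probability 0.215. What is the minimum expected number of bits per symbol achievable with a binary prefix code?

Repeatedly combine the two least-probable nodes; the expected code length is the sum of the merged weights.
merge 21/500 + 21/250 → 63/500
merge 63/500 + 43/200 → 341/1000
merge 313/1000 + 341/1000 → 327/500
merge 173/500 + 327/500 → 1
L = 63/500 + 341/1000 + 327/500 + 1 = 2121/1000 = 2.121 bits/symbol.

2.121 bits/symbol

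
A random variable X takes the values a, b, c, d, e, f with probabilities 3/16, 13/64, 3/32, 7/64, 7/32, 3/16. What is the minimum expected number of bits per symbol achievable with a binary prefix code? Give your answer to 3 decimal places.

Repeatedly combine the two least-probable nodes; the expected code length is the sum of the merged weights.
merge 3/32 + 7/64 → 13/64
merge 3/16 + 3/16 → 3/8
merge 13/64 + 13/64 → 13/32
merge 7/32 + 3/8 → 19/32
merge 13/32 + 19/32 → 1
L = 13/64 + 3/8 + 13/32 + 19/32 + 1 = 165/64 ≈ 2.578 bits/symbol.

2.578 bits/symbol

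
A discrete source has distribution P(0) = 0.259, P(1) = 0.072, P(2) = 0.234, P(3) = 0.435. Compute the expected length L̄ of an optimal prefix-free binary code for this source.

1.871 bits/symbol

Repeatedly combine the two least-probable nodes; the expected code length is the sum of the merged weights.
merge 9/125 + 117/500 → 153/500
merge 259/1000 + 153/500 → 113/200
merge 87/200 + 113/200 → 1
L = 153/500 + 113/200 + 1 = 1871/1000 = 1.871 bits/symbol.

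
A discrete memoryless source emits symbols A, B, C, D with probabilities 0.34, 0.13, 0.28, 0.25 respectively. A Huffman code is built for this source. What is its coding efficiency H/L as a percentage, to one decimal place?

96.3%

Entropy H = −Σ p log₂ p ≈ 1.9260 bits.
Huffman merges: 13/100+1/4→19/50; 7/25+17/50→31/50; 19/50+31/50→1. L = 2 ≈ 2.0000.
Efficiency = H/L = 1.9260/2.0000 = 96.3%.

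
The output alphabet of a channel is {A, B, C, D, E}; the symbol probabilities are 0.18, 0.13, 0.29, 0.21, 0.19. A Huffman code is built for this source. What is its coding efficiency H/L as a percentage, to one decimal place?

Entropy H = −Σ p log₂ p ≈ 2.2739 bits.
Huffman merges: 13/100+9/50→31/100; 19/100+21/100→2/5; 29/100+31/100→3/5; 2/5+3/5→1. L = 231/100 ≈ 2.3100.
Efficiency = H/L = 2.2739/2.3100 = 98.4%.

98.4%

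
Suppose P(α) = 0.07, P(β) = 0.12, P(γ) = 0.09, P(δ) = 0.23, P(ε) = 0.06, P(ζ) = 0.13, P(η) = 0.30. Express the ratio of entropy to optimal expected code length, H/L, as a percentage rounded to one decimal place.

Entropy H = −Σ p log₂ p ≈ 2.5832 bits.
Huffman merges: 3/50+7/100→13/100; 9/100+3/25→21/100; 13/100+13/100→13/50; 21/100+23/100→11/25; 13/50+3/10→14/25; 11/25+14/25→1. L = 13/5 ≈ 2.6000.
Efficiency = H/L = 2.5832/2.6000 = 99.4%.

99.4%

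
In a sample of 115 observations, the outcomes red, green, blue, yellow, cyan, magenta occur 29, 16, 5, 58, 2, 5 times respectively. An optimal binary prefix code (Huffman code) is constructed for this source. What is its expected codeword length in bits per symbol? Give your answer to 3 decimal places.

1.904 bits/symbol

Probabilities are the counts divided by 115.
Repeatedly combine the two least-probable nodes; the expected code length is the sum of the merged weights.
merge 2/115 + 1/23 → 7/115
merge 1/23 + 7/115 → 12/115
merge 12/115 + 16/115 → 28/115
merge 28/115 + 29/115 → 57/115
merge 57/115 + 58/115 → 1
L = 7/115 + 12/115 + 28/115 + 57/115 + 1 = 219/115 ≈ 1.904 bits/symbol.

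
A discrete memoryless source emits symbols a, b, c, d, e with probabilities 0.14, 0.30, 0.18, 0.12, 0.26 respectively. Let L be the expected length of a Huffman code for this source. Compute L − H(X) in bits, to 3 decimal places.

0.024 bits

Entropy H = −Σ p log₂ p ≈ 2.2359 bits.
Huffman merges: 3/25+7/50→13/50; 9/50+13/50→11/25; 13/50+3/10→14/25; 11/25+14/25→1. L = 113/50 ≈ 2.2600.
L − H = 2.2600 − 2.2359 = 0.024 bits.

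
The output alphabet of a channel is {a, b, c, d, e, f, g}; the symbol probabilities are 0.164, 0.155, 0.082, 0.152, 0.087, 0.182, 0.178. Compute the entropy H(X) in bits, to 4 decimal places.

2.7507 bits

H = −Σ pᵢ log₂ pᵢ.
−0.164·log₂(0.164) = 0.4278
−0.155·log₂(0.155) = 0.4169
−0.082·log₂(0.082) = 0.2959
−0.152·log₂(0.152) = 0.4131
−0.087·log₂(0.087) = 0.3065
−0.182·log₂(0.182) = 0.4474
−0.178·log₂(0.178) = 0.4432
Sum ≈ 2.7507 → 2.7507 bits.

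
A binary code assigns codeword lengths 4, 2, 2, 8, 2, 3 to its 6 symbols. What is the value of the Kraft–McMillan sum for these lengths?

With common denominator 2^8 = 256: Σ 2^(−ℓᵢ) = 16/256 + 64/256 + 64/256 + 1/256 + 64/256 + 32/256 = 241/256 = 0.94140625.

0.94140625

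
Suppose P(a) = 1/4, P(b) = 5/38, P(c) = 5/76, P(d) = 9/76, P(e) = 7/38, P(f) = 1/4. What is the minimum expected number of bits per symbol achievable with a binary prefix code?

2.5 bits/symbol

Repeatedly combine the two least-probable nodes; the expected code length is the sum of the merged weights.
merge 5/76 + 9/76 → 7/38
merge 5/38 + 7/38 → 6/19
merge 7/38 + 1/4 → 33/76
merge 1/4 + 6/19 → 43/76
merge 33/76 + 43/76 → 1
L = 7/38 + 6/19 + 33/76 + 43/76 + 1 = 5/2 = 2.5 bits/symbol.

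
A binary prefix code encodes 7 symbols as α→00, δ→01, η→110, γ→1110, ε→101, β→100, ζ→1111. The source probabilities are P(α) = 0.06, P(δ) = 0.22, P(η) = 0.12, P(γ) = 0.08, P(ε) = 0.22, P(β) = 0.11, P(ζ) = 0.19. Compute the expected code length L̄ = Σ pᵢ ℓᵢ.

L̄ = Σ pᵢ·ℓᵢ = 0.06·2 + 0.22·2 + 0.12·3 + 0.08·4 + 0.22·3 + 0.11·3 + 0.19·4 = 2.99 bits/symbol.

2.99 bits/symbol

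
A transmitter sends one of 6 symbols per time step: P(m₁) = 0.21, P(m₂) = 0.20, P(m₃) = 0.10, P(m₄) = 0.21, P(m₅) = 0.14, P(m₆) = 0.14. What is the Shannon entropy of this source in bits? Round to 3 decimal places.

2.536 bits

H = −Σ pᵢ log₂ pᵢ.
−0.21·log₂(0.21) = 0.4728
−0.20·log₂(0.20) = 0.4644
−0.10·log₂(0.10) = 0.3322
−0.21·log₂(0.21) = 0.4728
−0.14·log₂(0.14) = 0.3971
−0.14·log₂(0.14) = 0.3971
Sum ≈ 2.5364 → 2.536 bits.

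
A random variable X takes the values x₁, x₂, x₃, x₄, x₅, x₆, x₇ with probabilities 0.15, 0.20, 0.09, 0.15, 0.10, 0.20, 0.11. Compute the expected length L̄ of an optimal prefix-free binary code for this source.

Repeatedly combine the two least-probable nodes; the expected code length is the sum of the merged weights.
merge 9/100 + 1/10 → 19/100
merge 11/100 + 3/20 → 13/50
merge 3/20 + 19/100 → 17/50
merge 1/5 + 1/5 → 2/5
merge 13/50 + 17/50 → 3/5
merge 2/5 + 3/5 → 1
L = 19/100 + 13/50 + 17/50 + 2/5 + 3/5 + 1 = 279/100 = 2.79 bits/symbol.

2.79 bits/symbol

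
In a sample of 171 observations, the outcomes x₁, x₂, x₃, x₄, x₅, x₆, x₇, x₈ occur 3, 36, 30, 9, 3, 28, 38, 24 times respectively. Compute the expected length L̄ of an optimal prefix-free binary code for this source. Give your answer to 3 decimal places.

2.690 bits/symbol

Probabilities are the counts divided by 171.
Repeatedly combine the two least-probable nodes; the expected code length is the sum of the merged weights.
merge 1/57 + 1/57 → 2/57
merge 2/57 + 1/19 → 5/57
merge 5/57 + 8/57 → 13/57
merge 28/171 + 10/57 → 58/171
merge 4/19 + 2/9 → 74/171
merge 13/57 + 58/171 → 97/171
merge 74/171 + 97/171 → 1
L = 2/57 + 5/57 + 13/57 + 58/171 + 74/171 + 97/171 + 1 = 460/171 ≈ 2.690 bits/symbol.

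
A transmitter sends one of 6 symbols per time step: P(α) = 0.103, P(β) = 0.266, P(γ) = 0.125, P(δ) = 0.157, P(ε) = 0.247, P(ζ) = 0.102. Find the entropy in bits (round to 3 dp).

2.475 bits

H = −Σ pᵢ log₂ pᵢ.
−0.103·log₂(0.103) = 0.3378
−0.266·log₂(0.266) = 0.5082
−0.125·log₂(0.125) = 0.3750
−0.157·log₂(0.157) = 0.4194
−0.247·log₂(0.247) = 0.4983
−0.102·log₂(0.102) = 0.3359
Sum ≈ 2.4746 → 2.475 bits.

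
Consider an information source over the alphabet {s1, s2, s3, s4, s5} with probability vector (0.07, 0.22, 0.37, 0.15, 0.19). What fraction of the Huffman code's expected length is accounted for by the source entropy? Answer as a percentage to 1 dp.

96.6%

Entropy H = −Σ p log₂ p ≈ 2.1456 bits.
Huffman merges: 7/100+3/20→11/50; 19/100+11/50→41/100; 11/50+37/100→59/100; 41/100+59/100→1. L = 111/50 ≈ 2.2200.
Efficiency = H/L = 2.1456/2.2200 = 96.6%.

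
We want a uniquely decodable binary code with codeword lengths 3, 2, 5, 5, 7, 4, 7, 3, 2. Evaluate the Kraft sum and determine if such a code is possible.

With common denominator 2^7 = 128: Σ 2^(−ℓᵢ) = 16/128 + 32/128 + 4/128 + 4/128 + 1/128 + 8/128 + 1/128 + 16/128 + 32/128 = 114/128 = 0.890625.
Kraft's inequality requires Σ ≤ 1; here Σ = 0.890625 ≤ 1, so such a prefix code exists.

0.890625; yes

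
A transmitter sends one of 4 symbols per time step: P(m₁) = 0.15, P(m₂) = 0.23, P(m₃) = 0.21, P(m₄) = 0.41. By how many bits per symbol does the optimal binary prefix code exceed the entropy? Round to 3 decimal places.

0.052 bits

Entropy H = −Σ p log₂ p ≈ 1.8984 bits.
Huffman merges: 3/20+21/100→9/25; 23/100+9/25→59/100; 41/100+59/100→1. L = 39/20 ≈ 1.9500.
L − H = 1.9500 − 1.8984 = 0.052 bits.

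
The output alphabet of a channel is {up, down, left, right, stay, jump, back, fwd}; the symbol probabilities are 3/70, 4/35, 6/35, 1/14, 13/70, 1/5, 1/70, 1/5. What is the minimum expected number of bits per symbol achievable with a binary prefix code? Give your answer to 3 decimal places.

Repeatedly combine the two least-probable nodes; the expected code length is the sum of the merged weights.
merge 1/70 + 3/70 → 2/35
merge 2/35 + 1/14 → 9/70
merge 4/35 + 9/70 → 17/70
merge 6/35 + 13/70 → 5/14
merge 1/5 + 1/5 → 2/5
merge 17/70 + 5/14 → 3/5
merge 2/5 + 3/5 → 1
L = 2/35 + 9/70 + 17/70 + 5/14 + 2/5 + 3/5 + 1 = 39/14 ≈ 2.786 bits/symbol.

2.786 bits/symbol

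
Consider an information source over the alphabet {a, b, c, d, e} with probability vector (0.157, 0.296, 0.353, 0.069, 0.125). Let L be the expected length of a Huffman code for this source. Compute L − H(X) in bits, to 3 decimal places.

0.081 bits

Entropy H = −Σ p log₂ p ≈ 2.1107 bits.
Huffman merges: 69/1000+1/8→97/500; 157/1000+97/500→351/1000; 37/125+351/1000→647/1000; 353/1000+647/1000→1. L = 274/125 ≈ 2.1920.
L − H = 2.1920 − 2.1107 = 0.081 bits.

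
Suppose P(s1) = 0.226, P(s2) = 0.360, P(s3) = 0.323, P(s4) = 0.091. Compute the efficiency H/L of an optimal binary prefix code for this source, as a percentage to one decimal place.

Entropy H = −Σ p log₂ p ≈ 1.8568 bits.
Huffman merges: 91/1000+113/500→317/1000; 317/1000+323/1000→16/25; 9/25+16/25→1. L = 1957/1000 ≈ 1.9570.
Efficiency = H/L = 1.8568/1.9570 = 94.9%.

94.9%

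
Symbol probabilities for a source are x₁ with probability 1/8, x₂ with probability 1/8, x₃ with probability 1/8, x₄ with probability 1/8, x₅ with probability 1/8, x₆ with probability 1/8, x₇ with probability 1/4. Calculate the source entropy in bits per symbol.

2.75 bits

Each probability is a power of 1/2, so log₂(1/p) is an integer.
H = Σ p·log₂(1/p) = 1/8·3 + 1/8·3 + 1/8·3 + 1/8·3 + 1/8·3 + 1/8·3 + 1/4·2 = 2.75 bits.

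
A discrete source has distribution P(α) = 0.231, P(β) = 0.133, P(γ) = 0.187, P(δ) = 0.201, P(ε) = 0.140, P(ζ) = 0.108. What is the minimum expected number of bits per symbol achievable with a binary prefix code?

Repeatedly combine the two least-probable nodes; the expected code length is the sum of the merged weights.
merge 27/250 + 133/1000 → 241/1000
merge 7/50 + 187/1000 → 327/1000
merge 201/1000 + 231/1000 → 54/125
merge 241/1000 + 327/1000 → 71/125
merge 54/125 + 71/125 → 1
L = 241/1000 + 327/1000 + 54/125 + 71/125 + 1 = 321/125 = 2.568 bits/symbol.

2.568 bits/symbol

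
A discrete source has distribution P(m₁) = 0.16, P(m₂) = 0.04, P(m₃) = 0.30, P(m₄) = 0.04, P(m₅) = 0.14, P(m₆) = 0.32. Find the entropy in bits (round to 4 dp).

2.2388 bits

H = −Σ pᵢ log₂ pᵢ.
−0.16·log₂(0.16) = 0.4230
−0.04·log₂(0.04) = 0.1858
−0.30·log₂(0.30) = 0.5211
−0.04·log₂(0.04) = 0.1858
−0.14·log₂(0.14) = 0.3971
−0.32·log₂(0.32) = 0.5260
Sum ≈ 2.2388 → 2.2388 bits.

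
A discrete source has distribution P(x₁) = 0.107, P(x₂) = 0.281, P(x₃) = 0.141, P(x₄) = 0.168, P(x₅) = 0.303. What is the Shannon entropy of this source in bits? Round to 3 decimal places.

2.212 bits

H = −Σ pᵢ log₂ pᵢ.
−0.107·log₂(0.107) = 0.3450
−0.281·log₂(0.281) = 0.5146
−0.141·log₂(0.141) = 0.3985
−0.168·log₂(0.168) = 0.4323
−0.303·log₂(0.303) = 0.5220
Sum ≈ 2.2124 → 2.212 bits.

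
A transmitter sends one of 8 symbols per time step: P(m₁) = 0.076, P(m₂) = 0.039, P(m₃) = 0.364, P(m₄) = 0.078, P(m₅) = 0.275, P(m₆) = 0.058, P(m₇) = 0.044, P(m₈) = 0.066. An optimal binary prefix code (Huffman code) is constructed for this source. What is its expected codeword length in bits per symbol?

Repeatedly combine the two least-probable nodes; the expected code length is the sum of the merged weights.
merge 39/1000 + 11/250 → 83/1000
merge 29/500 + 33/500 → 31/250
merge 19/250 + 39/500 → 77/500
merge 83/1000 + 31/250 → 207/1000
merge 77/500 + 207/1000 → 361/1000
merge 11/40 + 361/1000 → 159/250
merge 91/250 + 159/250 → 1
L = 83/1000 + 31/250 + 77/500 + 207/1000 + 361/1000 + 159/250 + 1 = 513/200 = 2.565 bits/symbol.

2.565 bits/symbol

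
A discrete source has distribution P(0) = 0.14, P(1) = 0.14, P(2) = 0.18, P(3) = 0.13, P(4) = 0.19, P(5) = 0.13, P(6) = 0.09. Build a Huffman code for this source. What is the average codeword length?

Repeatedly combine the two least-probable nodes; the expected code length is the sum of the merged weights.
merge 9/100 + 13/100 → 11/50
merge 13/100 + 7/50 → 27/100
merge 7/50 + 9/50 → 8/25
merge 19/100 + 11/50 → 41/100
merge 27/100 + 8/25 → 59/100
merge 41/100 + 59/100 → 1
L = 11/50 + 27/100 + 8/25 + 41/100 + 59/100 + 1 = 281/100 = 2.81 bits/symbol.

2.81 bits/symbol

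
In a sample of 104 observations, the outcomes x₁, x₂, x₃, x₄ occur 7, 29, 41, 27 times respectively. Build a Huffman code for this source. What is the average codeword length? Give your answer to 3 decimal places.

Probabilities are the counts divided by 104.
Repeatedly combine the two least-probable nodes; the expected code length is the sum of the merged weights.
merge 7/104 + 27/104 → 17/52
merge 29/104 + 17/52 → 63/104
merge 41/104 + 63/104 → 1
L = 17/52 + 63/104 + 1 = 201/104 ≈ 1.933 bits/symbol.

1.933 bits/symbol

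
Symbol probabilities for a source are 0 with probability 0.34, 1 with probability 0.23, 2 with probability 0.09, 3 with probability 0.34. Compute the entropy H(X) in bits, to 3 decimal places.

H = −Σ pᵢ log₂ pᵢ.
−0.34·log₂(0.34) = 0.5292
−0.23·log₂(0.23) = 0.4877
−0.09·log₂(0.09) = 0.3127
−0.34·log₂(0.34) = 0.5292
Sum ≈ 1.8587 → 1.859 bits.

1.859 bits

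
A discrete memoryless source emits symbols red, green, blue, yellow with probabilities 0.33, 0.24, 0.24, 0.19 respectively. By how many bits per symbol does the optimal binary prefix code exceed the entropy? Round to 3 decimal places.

0.029 bits

Entropy H = −Σ p log₂ p ≈ 1.9713 bits.
Huffman merges: 19/100+6/25→43/100; 6/25+33/100→57/100; 43/100+57/100→1. L = 2 ≈ 2.0000.
L − H = 2.0000 − 1.9713 = 0.029 bits.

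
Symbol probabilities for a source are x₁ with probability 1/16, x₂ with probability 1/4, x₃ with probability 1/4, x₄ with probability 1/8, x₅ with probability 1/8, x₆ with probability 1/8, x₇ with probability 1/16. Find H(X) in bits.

Each probability is a power of 1/2, so log₂(1/p) is an integer.
H = Σ p·log₂(1/p) = 1/16·4 + 1/4·2 + 1/4·2 + 1/8·3 + 1/8·3 + 1/8·3 + 1/16·4 = 2.625 bits.

2.625 bits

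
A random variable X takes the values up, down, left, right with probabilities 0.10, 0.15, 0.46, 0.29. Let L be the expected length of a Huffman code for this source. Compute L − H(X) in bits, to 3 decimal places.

Entropy H = −Σ p log₂ p ≈ 1.7760 bits.
Huffman merges: 1/10+3/20→1/4; 1/4+29/100→27/50; 23/50+27/50→1. L = 179/100 ≈ 1.7900.
L − H = 1.7900 − 1.7760 = 0.014 bits.

0.014 bits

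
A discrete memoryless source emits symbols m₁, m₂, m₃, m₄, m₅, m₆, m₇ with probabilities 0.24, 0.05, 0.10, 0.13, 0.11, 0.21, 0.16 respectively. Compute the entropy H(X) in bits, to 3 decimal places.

2.671 bits

H = −Σ pᵢ log₂ pᵢ.
−0.24·log₂(0.24) = 0.4941
−0.05·log₂(0.05) = 0.2161
−0.10·log₂(0.10) = 0.3322
−0.13·log₂(0.13) = 0.3826
−0.11·log₂(0.11) = 0.3503
−0.21·log₂(0.21) = 0.4728
−0.16·log₂(0.16) = 0.4230
Sum ≈ 2.6712 → 2.671 bits.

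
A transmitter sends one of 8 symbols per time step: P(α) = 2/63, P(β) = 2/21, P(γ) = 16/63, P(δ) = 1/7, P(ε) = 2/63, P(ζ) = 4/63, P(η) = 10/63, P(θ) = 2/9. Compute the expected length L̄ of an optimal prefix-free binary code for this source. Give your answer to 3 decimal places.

2.714 bits/symbol

Repeatedly combine the two least-probable nodes; the expected code length is the sum of the merged weights.
merge 2/63 + 2/63 → 4/63
merge 4/63 + 4/63 → 8/63
merge 2/21 + 8/63 → 2/9
merge 1/7 + 10/63 → 19/63
merge 2/9 + 2/9 → 4/9
merge 16/63 + 19/63 → 5/9
merge 4/9 + 5/9 → 1
L = 4/63 + 8/63 + 2/9 + 19/63 + 4/9 + 5/9 + 1 = 19/7 ≈ 2.714 bits/symbol.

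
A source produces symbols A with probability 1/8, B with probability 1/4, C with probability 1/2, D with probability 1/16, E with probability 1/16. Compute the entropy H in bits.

Each probability is a power of 1/2, so log₂(1/p) is an integer.
H = Σ p·log₂(1/p) = 1/8·3 + 1/4·2 + 1/2·1 + 1/16·4 + 1/16·4 = 1.875 bits.

1.875 bits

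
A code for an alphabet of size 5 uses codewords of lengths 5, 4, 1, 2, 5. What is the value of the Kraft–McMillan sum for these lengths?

0.875

With common denominator 2^5 = 32: Σ 2^(−ℓᵢ) = 1/32 + 2/32 + 16/32 + 8/32 + 1/32 = 28/32 = 0.875.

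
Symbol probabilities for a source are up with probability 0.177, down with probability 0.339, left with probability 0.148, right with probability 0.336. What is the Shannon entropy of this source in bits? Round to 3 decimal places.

1.908 bits

H = −Σ pᵢ log₂ pᵢ.
−0.177·log₂(0.177) = 0.4422
−0.339·log₂(0.339) = 0.5291
−0.148·log₂(0.148) = 0.4079
−0.336·log₂(0.336) = 0.5287
Sum ≈ 1.9079 → 1.908 bits.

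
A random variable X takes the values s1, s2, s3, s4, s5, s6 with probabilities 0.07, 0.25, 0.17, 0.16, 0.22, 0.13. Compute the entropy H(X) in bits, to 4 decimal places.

H = −Σ pᵢ log₂ pᵢ.
−0.07·log₂(0.07) = 0.2686
−0.25·log₂(0.25) = 0.5000
−0.17·log₂(0.17) = 0.4346
−0.16·log₂(0.16) = 0.4230
−0.22·log₂(0.22) = 0.4806
−0.13·log₂(0.13) = 0.3826
Sum ≈ 2.4894 → 2.4894 bits.

2.4894 bits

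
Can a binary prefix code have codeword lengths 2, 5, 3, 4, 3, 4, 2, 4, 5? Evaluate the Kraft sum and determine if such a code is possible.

With common denominator 2^5 = 32: Σ 2^(−ℓᵢ) = 8/32 + 1/32 + 4/32 + 2/32 + 4/32 + 2/32 + 8/32 + 2/32 + 1/32 = 32/32 = 1.
Kraft's inequality requires Σ ≤ 1; here Σ = 1 ≤ 1, so such a prefix code exists.

1; yes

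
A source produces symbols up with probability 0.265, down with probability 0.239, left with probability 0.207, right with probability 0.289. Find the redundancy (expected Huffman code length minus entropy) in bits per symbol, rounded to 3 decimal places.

Entropy H = −Σ p log₂ p ≈ 1.9892 bits.
Huffman merges: 207/1000+239/1000→223/500; 53/200+289/1000→277/500; 223/500+277/500→1. L = 2 ≈ 2.0000.
L − H = 2.0000 − 1.9892 = 0.011 bits.

0.011 bits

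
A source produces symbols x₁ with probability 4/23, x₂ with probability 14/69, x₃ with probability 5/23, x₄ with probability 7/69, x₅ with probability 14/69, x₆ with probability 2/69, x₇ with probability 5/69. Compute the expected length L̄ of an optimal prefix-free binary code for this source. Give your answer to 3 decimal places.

2.681 bits/symbol

Repeatedly combine the two least-probable nodes; the expected code length is the sum of the merged weights.
merge 2/69 + 5/69 → 7/69
merge 7/69 + 7/69 → 14/69
merge 4/23 + 14/69 → 26/69
merge 14/69 + 14/69 → 28/69
merge 5/23 + 26/69 → 41/69
merge 28/69 + 41/69 → 1
L = 7/69 + 14/69 + 26/69 + 28/69 + 41/69 + 1 = 185/69 ≈ 2.681 bits/symbol.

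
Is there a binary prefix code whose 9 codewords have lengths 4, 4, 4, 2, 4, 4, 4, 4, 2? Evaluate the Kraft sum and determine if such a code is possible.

With common denominator 2^4 = 16: Σ 2^(−ℓᵢ) = 1/16 + 1/16 + 1/16 + 4/16 + 1/16 + 1/16 + 1/16 + 1/16 + 4/16 = 15/16 = 0.9375.
Kraft's inequality requires Σ ≤ 1; here Σ = 0.9375 ≤ 1, so such a prefix code exists.

0.9375; yes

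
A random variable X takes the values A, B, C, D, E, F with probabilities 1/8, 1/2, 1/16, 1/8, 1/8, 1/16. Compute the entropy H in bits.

Each probability is a power of 1/2, so log₂(1/p) is an integer.
H = Σ p·log₂(1/p) = 1/8·3 + 1/2·1 + 1/16·4 + 1/8·3 + 1/8·3 + 1/16·4 = 2.125 bits.

2.125 bits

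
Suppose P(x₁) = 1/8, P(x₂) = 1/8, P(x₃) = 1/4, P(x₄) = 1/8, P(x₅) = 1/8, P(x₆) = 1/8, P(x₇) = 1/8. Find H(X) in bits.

2.75 bits

Each probability is a power of 1/2, so log₂(1/p) is an integer.
H = Σ p·log₂(1/p) = 1/8·3 + 1/8·3 + 1/4·2 + 1/8·3 + 1/8·3 + 1/8·3 + 1/8·3 = 2.75 bits.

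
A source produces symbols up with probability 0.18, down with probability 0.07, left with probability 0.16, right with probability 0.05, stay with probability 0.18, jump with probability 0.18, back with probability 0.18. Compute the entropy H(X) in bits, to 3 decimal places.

2.689 bits

H = −Σ pᵢ log₂ pᵢ.
−0.18·log₂(0.18) = 0.4453
−0.07·log₂(0.07) = 0.2686
−0.16·log₂(0.16) = 0.4230
−0.05·log₂(0.05) = 0.2161
−0.18·log₂(0.18) = 0.4453
−0.18·log₂(0.18) = 0.4453
−0.18·log₂(0.18) = 0.4453
Sum ≈ 2.6889 → 2.689 bits.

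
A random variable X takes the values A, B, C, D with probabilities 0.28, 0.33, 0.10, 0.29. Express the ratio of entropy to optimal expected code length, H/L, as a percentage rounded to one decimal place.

Entropy H = −Σ p log₂ p ≈ 1.8921 bits.
Huffman merges: 1/10+7/25→19/50; 29/100+33/100→31/50; 19/50+31/50→1. L = 2 ≈ 2.0000.
Efficiency = H/L = 1.8921/2.0000 = 94.6%.

94.6%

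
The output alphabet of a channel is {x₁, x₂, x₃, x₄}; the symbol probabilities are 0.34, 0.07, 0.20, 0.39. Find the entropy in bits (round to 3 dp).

H = −Σ pᵢ log₂ pᵢ.
−0.34·log₂(0.34) = 0.5292
−0.07·log₂(0.07) = 0.2686
−0.20·log₂(0.20) = 0.4644
−0.39·log₂(0.39) = 0.5298
Sum ≈ 1.7919 → 1.792 bits.

1.792 bits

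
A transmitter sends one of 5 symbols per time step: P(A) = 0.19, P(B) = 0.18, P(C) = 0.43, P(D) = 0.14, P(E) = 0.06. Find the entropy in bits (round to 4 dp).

2.0647 bits

H = −Σ pᵢ log₂ pᵢ.
−0.19·log₂(0.19) = 0.4552
−0.18·log₂(0.18) = 0.4453
−0.43·log₂(0.43) = 0.5236
−0.14·log₂(0.14) = 0.3971
−0.06·log₂(0.06) = 0.2435
Sum ≈ 2.0647 → 2.0647 bits.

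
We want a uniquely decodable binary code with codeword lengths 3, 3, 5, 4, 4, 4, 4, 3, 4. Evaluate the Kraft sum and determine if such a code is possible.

0.71875; yes

With common denominator 2^5 = 32: Σ 2^(−ℓᵢ) = 4/32 + 4/32 + 1/32 + 2/32 + 2/32 + 2/32 + 2/32 + 4/32 + 2/32 = 23/32 = 0.71875.
Kraft's inequality requires Σ ≤ 1; here Σ = 0.71875 ≤ 1, so such a prefix code exists.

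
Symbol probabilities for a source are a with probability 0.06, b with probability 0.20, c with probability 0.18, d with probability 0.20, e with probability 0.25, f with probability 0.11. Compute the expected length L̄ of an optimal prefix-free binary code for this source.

2.52 bits/symbol

Repeatedly combine the two least-probable nodes; the expected code length is the sum of the merged weights.
merge 3/50 + 11/100 → 17/100
merge 17/100 + 9/50 → 7/20
merge 1/5 + 1/5 → 2/5
merge 1/4 + 7/20 → 3/5
merge 2/5 + 3/5 → 1
L = 17/100 + 7/20 + 2/5 + 3/5 + 1 = 63/25 = 2.52 bits/symbol.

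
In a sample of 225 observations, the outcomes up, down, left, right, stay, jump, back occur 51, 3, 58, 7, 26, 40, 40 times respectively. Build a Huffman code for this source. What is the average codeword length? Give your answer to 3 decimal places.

Probabilities are the counts divided by 225.
Repeatedly combine the two least-probable nodes; the expected code length is the sum of the merged weights.
merge 1/75 + 7/225 → 2/45
merge 2/45 + 26/225 → 4/25
merge 4/25 + 8/45 → 76/225
merge 8/45 + 17/75 → 91/225
merge 58/225 + 76/225 → 134/225
merge 91/225 + 134/225 → 1
L = 2/45 + 4/25 + 76/225 + 91/225 + 134/225 + 1 = 572/225 ≈ 2.542 bits/symbol.

2.542 bits/symbol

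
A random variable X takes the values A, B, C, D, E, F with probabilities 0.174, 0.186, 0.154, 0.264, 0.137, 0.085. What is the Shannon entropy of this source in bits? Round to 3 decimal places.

2.508 bits

H = −Σ pᵢ log₂ pᵢ.
−0.174·log₂(0.174) = 0.4390
−0.186·log₂(0.186) = 0.4514
−0.154·log₂(0.154) = 0.4156
−0.264·log₂(0.264) = 0.5072
−0.137·log₂(0.137) = 0.3929
−0.085·log₂(0.085) = 0.3023
Sum ≈ 2.5084 → 2.508 bits.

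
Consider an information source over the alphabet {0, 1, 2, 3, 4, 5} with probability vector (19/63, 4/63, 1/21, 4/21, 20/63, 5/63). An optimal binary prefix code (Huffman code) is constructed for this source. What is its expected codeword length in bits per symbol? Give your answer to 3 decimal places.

Repeatedly combine the two least-probable nodes; the expected code length is the sum of the merged weights.
merge 1/21 + 4/63 → 1/9
merge 5/63 + 1/9 → 4/21
merge 4/21 + 4/21 → 8/21
merge 19/63 + 20/63 → 13/21
merge 8/21 + 13/21 → 1
L = 1/9 + 4/21 + 8/21 + 13/21 + 1 = 145/63 ≈ 2.302 bits/symbol.

2.302 bits/symbol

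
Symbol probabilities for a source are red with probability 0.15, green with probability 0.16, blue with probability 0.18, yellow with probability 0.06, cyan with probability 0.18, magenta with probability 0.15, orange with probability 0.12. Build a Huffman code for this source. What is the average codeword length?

Repeatedly combine the two least-probable nodes; the expected code length is the sum of the merged weights.
merge 3/50 + 3/25 → 9/50
merge 3/20 + 3/20 → 3/10
merge 4/25 + 9/50 → 17/50
merge 9/50 + 9/50 → 9/25
merge 3/10 + 17/50 → 16/25
merge 9/25 + 16/25 → 1
L = 9/50 + 3/10 + 17/50 + 9/25 + 16/25 + 1 = 141/50 = 2.82 bits/symbol.

2.82 bits/symbol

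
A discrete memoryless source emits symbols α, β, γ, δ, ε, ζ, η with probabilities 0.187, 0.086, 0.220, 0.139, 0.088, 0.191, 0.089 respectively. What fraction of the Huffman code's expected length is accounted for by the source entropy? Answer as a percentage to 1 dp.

Entropy H = −Σ p log₂ p ≈ 2.7084 bits.
Huffman merges: 43/500+11/125→87/500; 89/1000+139/1000→57/250; 87/500+187/1000→361/1000; 191/1000+11/50→411/1000; 57/250+361/1000→589/1000; 411/1000+589/1000→1. L = 2763/1000 ≈ 2.7630.
Efficiency = H/L = 2.7084/2.7630 = 98.0%.

98.0%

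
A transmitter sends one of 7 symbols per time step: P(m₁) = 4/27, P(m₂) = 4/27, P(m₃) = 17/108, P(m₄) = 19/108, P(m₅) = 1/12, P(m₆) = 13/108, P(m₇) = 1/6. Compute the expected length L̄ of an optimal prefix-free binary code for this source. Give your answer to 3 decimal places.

2.824 bits/symbol

Repeatedly combine the two least-probable nodes; the expected code length is the sum of the merged weights.
merge 1/12 + 13/108 → 11/54
merge 4/27 + 4/27 → 8/27
merge 17/108 + 1/6 → 35/108
merge 19/108 + 11/54 → 41/108
merge 8/27 + 35/108 → 67/108
merge 41/108 + 67/108 → 1
L = 11/54 + 8/27 + 35/108 + 41/108 + 67/108 + 1 = 305/108 ≈ 2.824 bits/symbol.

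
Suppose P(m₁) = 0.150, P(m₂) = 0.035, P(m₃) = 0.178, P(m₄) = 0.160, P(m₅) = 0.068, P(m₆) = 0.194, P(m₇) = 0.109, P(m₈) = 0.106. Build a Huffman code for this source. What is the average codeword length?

Repeatedly combine the two least-probable nodes; the expected code length is the sum of the merged weights.
merge 7/200 + 17/250 → 103/1000
merge 103/1000 + 53/500 → 209/1000
merge 109/1000 + 3/20 → 259/1000
merge 4/25 + 89/500 → 169/500
merge 97/500 + 209/1000 → 403/1000
merge 259/1000 + 169/500 → 597/1000
merge 403/1000 + 597/1000 → 1
L = 103/1000 + 209/1000 + 259/1000 + 169/500 + 403/1000 + 597/1000 + 1 = 2909/1000 = 2.909 bits/symbol.

2.909 bits/symbol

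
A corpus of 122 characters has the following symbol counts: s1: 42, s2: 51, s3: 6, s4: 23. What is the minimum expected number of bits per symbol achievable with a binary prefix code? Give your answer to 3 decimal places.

1.820 bits/symbol

Probabilities are the counts divided by 122.
Repeatedly combine the two least-probable nodes; the expected code length is the sum of the merged weights.
merge 3/61 + 23/122 → 29/122
merge 29/122 + 21/61 → 71/122
merge 51/122 + 71/122 → 1
L = 29/122 + 71/122 + 1 = 111/61 ≈ 1.820 bits/symbol.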